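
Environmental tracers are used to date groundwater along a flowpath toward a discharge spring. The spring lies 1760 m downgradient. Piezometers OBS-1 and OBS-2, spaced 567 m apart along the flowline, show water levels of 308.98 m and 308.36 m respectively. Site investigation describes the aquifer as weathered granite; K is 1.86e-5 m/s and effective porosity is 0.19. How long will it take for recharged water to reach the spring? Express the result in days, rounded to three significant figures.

190000 days

Hydraulic gradient i = (308.98 − 308.36) / 567 = 0.62 / 567 = 0.001093
K = 1.86e-5 m/s × 86400 s/d = 1.607 m/d
Specific discharge q = 1.607 × 0.001093 = 0.001757 m/d
Average linear velocity = 0.001757 / 0.19 = 0.009249 m/d
t = L / v = 1760 / 0.009249 = 190300 d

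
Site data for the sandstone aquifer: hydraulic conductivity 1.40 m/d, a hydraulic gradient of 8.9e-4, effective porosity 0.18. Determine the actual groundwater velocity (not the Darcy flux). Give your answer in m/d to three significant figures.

q = Ki = 1.40 × 8.9e-4 = 0.001246 m/d
v = Ki/n = 1.40·8.9e-4/0.18 = 0.006922 m/d

0.00692 m/d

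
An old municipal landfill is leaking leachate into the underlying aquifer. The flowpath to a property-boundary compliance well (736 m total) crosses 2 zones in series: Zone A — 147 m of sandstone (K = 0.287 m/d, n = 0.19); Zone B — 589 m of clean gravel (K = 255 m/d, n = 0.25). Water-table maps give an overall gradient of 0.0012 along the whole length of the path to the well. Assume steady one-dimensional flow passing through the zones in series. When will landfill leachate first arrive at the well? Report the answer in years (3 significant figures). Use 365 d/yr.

Steady 1-D flow in series ⇒ the Darcy flux q is identical in every zone and the zone head losses add (resistances L/K in series).
Σ(L/K) = 147/0.287 + 589/255 = 512.2 + 2.310 = 514.5 d
K_eq = L_total / Σ(L/K) = 736 / 514.5 = 1.431 m/d
q = K_eq · i = 1.431 × 0.0012 = 0.001717 m/d (same in every zone)
Zone A: v = q/n = 0.001717/0.19 = 0.009035 m/d → t_A = 147/0.009035 = 16270 d
Zone B: v = q/n = 0.001717/0.25 = 0.006866 m/d → t_B = 589/0.006866 = 85780 d
Total t = 16270 + 85780 = 102100 d
   = 102100 / 365 = 280 yr

280 years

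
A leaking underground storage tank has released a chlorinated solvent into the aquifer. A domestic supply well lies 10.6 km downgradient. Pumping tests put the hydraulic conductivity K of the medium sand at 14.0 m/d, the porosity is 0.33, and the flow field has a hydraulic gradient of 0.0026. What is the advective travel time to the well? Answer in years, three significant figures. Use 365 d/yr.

263 years

q = Ki = 14.0 × 0.0026 = 0.03640 m/d
v_s = q/n_e = 0.03640/0.33 = 0.1103 m/d
L = 10.6 km = 10600 m
t = L / v = 10600 / 0.1103 = 96100 d
   = 96100 / 365 = 263 yr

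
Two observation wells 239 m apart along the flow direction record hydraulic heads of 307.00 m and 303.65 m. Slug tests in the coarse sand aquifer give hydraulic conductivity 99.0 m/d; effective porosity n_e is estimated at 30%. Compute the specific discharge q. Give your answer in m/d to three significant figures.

Hydraulic gradient i = (307.00 − 303.65) / 239 = 3.35 / 239 = 0.01402
Specific discharge q = 99.0 × 0.01402 = 1.388 m/d

1.39 m/d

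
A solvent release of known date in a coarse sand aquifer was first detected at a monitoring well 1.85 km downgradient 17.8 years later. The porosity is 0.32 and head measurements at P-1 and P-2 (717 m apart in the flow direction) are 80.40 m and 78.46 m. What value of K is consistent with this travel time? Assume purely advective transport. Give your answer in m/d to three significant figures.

33.7 m/d

Hydraulic gradient i = (80.40 − 78.46) / 717 = 1.94 / 717 = 0.002706
t = 17.8 years = 6497 d
L = 1.85 km = 1850 m
v = L / t = 1850 / 6497 = 0.2847 m/d
K = v · n / i = 0.2847 × 0.32 / 0.002706 = 33.7 m/d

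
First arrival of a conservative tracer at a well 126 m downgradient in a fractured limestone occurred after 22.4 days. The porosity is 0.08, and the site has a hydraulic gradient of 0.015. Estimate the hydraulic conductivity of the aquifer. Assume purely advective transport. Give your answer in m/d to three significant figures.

30.0 m/d

v = L / t = 126 / 22.4 = 5.625 m/d
K = v · n / i = 5.625 × 0.08 / 0.015 = 30.0 m/d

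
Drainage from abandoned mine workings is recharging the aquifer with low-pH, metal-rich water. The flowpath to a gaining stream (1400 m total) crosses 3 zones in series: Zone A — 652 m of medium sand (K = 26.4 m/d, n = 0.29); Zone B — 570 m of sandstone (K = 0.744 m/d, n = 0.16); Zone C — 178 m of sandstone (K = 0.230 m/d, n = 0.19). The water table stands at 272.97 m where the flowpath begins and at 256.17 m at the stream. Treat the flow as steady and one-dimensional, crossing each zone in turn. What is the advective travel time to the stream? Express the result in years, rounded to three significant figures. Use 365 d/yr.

80.2 years

Total head drop ΔH = 272.97 − 256.17 = 16.80 m
Continuity: the same q passes through each zone, so ΔH = q·Σ(L_j/K_j) — the zones act as resistances in series.
Σ(L/K) = 652/26.4 + 570/0.744 + 178/0.230 = 24.70 + 766.1 + 773.9 = 1565 d
q = ΔH / Σ(L/K) = 16.80 / 1565 = 0.01074 m/d (same in every zone)
Zone A: v = q/n = 0.01074/0.29 = 0.03702 m/d → t_A = 652/0.03702 = 17610 d
Zone B: v = q/n = 0.01074/0.16 = 0.06710 m/d → t_B = 570/0.06710 = 8494 d
Zone C: v = q/n = 0.01074/0.19 = 0.05651 m/d → t_C = 178/0.05651 = 3150 d
Total t = 17610 + 8494 + 3150 = 29260 d
   = 29260 / 365 = 80.2 yr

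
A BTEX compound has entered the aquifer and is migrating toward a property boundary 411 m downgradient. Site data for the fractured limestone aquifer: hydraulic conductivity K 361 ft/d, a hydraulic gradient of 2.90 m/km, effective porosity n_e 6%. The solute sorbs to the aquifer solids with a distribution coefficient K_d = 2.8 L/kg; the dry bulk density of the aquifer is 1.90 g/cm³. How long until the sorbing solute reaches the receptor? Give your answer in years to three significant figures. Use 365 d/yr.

K = 361 ft/d × 0.3048 = 110.0 m/d
Darcy flux q = K·i = 110.0 × 0.0029 = 0.3191 m/d
v_s = q/n_e = 0.3191/0.06 = 5.318 m/d
Retardation R = 1 + ρ_b·K_d/n = 1 + 1.90×2.8/0.06 = 89.67
Contaminant velocity v_c = v/R = 5.318/89.67 = 0.05931 m/d
t = L/v_c = 411/0.05931 = 6930 d
   = 6930/365 = 19.0 yr

19.0 years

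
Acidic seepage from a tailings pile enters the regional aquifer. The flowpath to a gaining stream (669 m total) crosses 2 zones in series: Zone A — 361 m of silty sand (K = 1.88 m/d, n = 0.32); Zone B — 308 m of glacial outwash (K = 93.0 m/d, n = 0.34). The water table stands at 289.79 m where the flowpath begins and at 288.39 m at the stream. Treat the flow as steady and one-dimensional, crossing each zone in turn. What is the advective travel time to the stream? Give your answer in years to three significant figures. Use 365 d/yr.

Total head drop ΔH = 289.79 − 288.39 = 1.40 m
Continuity: the same q passes through each zone, so ΔH = q·Σ(L_j/K_j) — the zones act as resistances in series.
Σ(L/K) = 361/1.88 + 308/93.0 = 192.0 + 3.312 = 195.3 d
q = ΔH / Σ(L/K) = 1.40 / 195.3 = 0.007167 m/d (same in every zone)
Zone A: v = q/n = 0.007167/0.32 = 0.02240 m/d → t_A = 361/0.02240 = 16120 d
Zone B: v = q/n = 0.007167/0.34 = 0.02108 m/d → t_B = 308/0.02108 = 14610 d
Total t = 16120 + 14610 = 30730 d
   = 30730 / 365 = 84.2 yr

84.2 years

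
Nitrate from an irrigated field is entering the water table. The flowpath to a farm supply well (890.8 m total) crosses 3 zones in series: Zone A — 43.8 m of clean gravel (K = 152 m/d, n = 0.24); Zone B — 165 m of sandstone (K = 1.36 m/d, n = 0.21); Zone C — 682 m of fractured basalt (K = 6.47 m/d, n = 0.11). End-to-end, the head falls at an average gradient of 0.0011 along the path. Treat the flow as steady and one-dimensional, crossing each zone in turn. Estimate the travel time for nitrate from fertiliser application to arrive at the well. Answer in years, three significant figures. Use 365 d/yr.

76.3 years

Steady 1-D flow in series ⇒ the Darcy flux q is identical in every zone and the zone head losses add (resistances L/K in series).
Σ(L/K) = 43.8/152 + 165/1.36 + 682/6.47 = 0.2882 + 121.3 + 105.4 = 227.0 d
K_eq = L_total / Σ(L/K) = 890.8 / 227.0 = 3.924 m/d
q = K_eq · i = 3.924 × 0.0011 = 0.004316 m/d (same in every zone)
Zone A: v = q/n = 0.004316/0.24 = 0.01798 m/d → t_A = 43.8/0.01798 = 2435 d
Zone B: v = q/n = 0.004316/0.21 = 0.02055 m/d → t_B = 165/0.02055 = 8028 d
Zone C: v = q/n = 0.004316/0.11 = 0.03924 m/d → t_C = 682/0.03924 = 17380 d
Total t = 2435 + 8028 + 17380 = 27840 d
   = 27840 / 365 = 76.3 yr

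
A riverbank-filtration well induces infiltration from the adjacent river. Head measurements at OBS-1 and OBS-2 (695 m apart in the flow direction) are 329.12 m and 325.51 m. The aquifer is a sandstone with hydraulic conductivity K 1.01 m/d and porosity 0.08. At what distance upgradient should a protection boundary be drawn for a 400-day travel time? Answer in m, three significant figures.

Hydraulic gradient i = (329.12 − 325.51) / 695 = 3.61 / 695 = 0.005194
q = Ki = 1.01 × 0.005194 = 0.005246 m/d
v_s = q/n_e = 0.005246/0.08 = 0.06558 m/d
L = v × T = 0.06558 × 400 = 26.23 m

26.2 m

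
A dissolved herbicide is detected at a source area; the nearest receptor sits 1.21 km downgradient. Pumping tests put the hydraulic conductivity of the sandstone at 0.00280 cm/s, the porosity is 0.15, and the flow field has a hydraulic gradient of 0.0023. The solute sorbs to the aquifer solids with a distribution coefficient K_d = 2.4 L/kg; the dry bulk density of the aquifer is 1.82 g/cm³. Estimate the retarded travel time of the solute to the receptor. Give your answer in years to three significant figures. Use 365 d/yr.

2690 years

K = 0.00280 cm/s × 864 = 2.419 m/d
q = Ki = 2.419 × 0.0023 = 0.005564 m/d
Seepage velocity v = q / n = 0.005564 / 0.15 = 0.03709 m/d
Retardation R = 1 + ρ_b·K_d/n = 1 + 1.82×2.4/0.15 = 30.12
Contaminant velocity v_c = v/R = 0.03709/30.12 = 0.001232 m/d
L = 1.21 km = 1210 m
t = L/v_c = 1210/0.001232 = 982500 d
   = 982500/365 = 2690 yr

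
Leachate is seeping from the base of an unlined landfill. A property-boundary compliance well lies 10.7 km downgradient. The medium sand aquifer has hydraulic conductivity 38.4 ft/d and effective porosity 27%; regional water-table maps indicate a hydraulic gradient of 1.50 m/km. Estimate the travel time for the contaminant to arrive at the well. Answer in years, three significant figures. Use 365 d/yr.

451 years

K = 38.4 ft/d × 0.3048 = 11.70 m/d
Specific discharge q = 11.70 × 0.0015 = 0.01756 m/d
v = Ki/n = 11.70·0.0015/0.27 = 0.06502 m/d
L = 10.7 km = 10700 m
t = L / v = 10700 / 0.06502 = 164600 d
   = 164600 / 365 = 451 yr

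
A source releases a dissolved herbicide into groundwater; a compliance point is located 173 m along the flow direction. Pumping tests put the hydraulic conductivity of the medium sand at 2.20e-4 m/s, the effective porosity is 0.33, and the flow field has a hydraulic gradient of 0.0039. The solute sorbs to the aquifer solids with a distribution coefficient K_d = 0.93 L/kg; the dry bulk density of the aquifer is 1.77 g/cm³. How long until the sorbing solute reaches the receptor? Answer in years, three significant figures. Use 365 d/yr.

K = 2.20e-4 m/s × 86400 s/d = 19.01 m/d
Specific discharge q = 19.01 × 0.0039 = 0.07413 m/d
v = Ki/n = 19.01·0.0039/0.33 = 0.2246 m/d
Retardation R = 1 + ρ_b·K_d/n = 1 + 1.77×0.93/0.33 = 5.988
Contaminant velocity v_c = v/R = 0.2246/5.988 = 0.03751 m/d
t = L/v_c = 173/0.03751 = 4612 d
   = 4612/365 = 12.6 yr

12.6 years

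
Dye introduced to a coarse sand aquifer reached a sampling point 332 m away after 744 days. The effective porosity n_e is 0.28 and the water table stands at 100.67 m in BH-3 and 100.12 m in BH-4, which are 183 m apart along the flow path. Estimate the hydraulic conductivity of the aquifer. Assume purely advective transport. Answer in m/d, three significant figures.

41.6 m/d

Hydraulic gradient i = (100.67 − 100.12) / 183 = 0.55 / 183 = 0.003005
v = L / t = 332 / 744 = 0.4462 m/d
K = v · n / i = 0.4462 × 0.28 / 0.003005 = 41.6 m/d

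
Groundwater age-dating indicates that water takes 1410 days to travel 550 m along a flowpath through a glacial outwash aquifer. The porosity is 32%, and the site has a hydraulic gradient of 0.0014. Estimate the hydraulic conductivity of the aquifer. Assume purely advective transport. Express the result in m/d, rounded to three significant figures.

89.2 m/d

v = L / t = 550 / 1410 = 0.3901 m/d
K = v · n / i = 0.3901 × 0.32 / 0.0014 = 89.2 m/d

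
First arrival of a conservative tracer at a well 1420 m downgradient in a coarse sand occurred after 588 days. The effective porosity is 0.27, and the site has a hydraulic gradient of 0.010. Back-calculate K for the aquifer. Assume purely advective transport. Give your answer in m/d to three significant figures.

65.2 m/d

v = L / t = 1420 / 588 = 2.415 m/d
K = v · n / i = 2.415 × 0.27 / 0.010 = 65.2 m/d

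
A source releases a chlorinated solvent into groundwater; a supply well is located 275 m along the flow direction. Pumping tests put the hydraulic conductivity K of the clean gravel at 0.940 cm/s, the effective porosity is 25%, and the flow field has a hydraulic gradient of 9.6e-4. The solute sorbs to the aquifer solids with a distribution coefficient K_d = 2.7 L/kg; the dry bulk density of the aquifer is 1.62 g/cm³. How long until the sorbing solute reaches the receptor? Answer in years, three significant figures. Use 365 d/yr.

K = 0.940 cm/s × 864 = 812.2 m/d
Darcy flux q = K·i = 812.2 × 9.6e-4 = 0.7797 m/d
Average linear velocity = 0.7797 / 0.25 = 3.119 m/d
Retardation R = 1 + ρ_b·K_d/n = 1 + 1.62×2.7/0.25 = 18.50
Contaminant velocity v_c = v/R = 3.119/18.50 = 0.1686 m/d
t = L/v_c = 275/0.1686 = 1631 d
   = 1631/365 = 4.47 yr

4.47 years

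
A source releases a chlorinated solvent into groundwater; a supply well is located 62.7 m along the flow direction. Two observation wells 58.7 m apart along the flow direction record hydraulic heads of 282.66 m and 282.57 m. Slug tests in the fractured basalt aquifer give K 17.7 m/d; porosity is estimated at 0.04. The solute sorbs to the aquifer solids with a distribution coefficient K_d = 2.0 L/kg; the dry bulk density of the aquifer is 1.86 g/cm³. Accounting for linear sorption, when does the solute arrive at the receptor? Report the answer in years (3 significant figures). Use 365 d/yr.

Hydraulic gradient i = (282.66 − 282.57) / 58.7 = 0.09 / 58.7 = 0.001533
Darcy flux q = K·i = 17.7 × 0.001533 = 0.02714 m/d
Average linear velocity = 0.02714 / 0.04 = 0.6784 m/d
Retardation R = 1 + ρ_b·K_d/n = 1 + 1.86×2.0/0.04 = 94.00
Contaminant velocity v_c = v/R = 0.6784/94.00 = 0.007218 m/d
t = L/v_c = 62.7/0.007218 = 8687 d
   = 8687/365 = 23.8 yr

23.8 years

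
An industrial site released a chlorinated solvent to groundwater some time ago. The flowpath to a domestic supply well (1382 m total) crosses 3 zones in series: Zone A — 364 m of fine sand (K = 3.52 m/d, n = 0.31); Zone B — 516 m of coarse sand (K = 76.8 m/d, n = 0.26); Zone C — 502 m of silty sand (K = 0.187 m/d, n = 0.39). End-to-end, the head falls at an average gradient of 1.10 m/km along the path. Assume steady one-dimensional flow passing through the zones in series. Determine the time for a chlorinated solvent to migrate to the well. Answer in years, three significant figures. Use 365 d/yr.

Continuity: the same q passes through each zone, so ΔH = q·Σ(L_j/K_j) — the zones act as resistances in series.
Σ(L/K) = 364/3.52 + 516/76.8 + 502/0.187 = 103.4 + 6.719 + 2684 = 2795 d
K_eq = L_total / Σ(L/K) = 1382 / 2795 = 0.4945 m/d
q = K_eq · i = 0.4945 × 0.0011 = 5.440e-4 m/d (same in every zone)
Zone A: v = q/n = 5.440e-4/0.31 = 0.001755 m/d → t_A = 364/0.001755 = 207400 d
Zone B: v = q/n = 5.440e-4/0.26 = 0.002092 m/d → t_B = 516/0.002092 = 246600 d
Zone C: v = q/n = 5.440e-4/0.39 = 0.001395 m/d → t_C = 502/0.001395 = 359900 d
Total t = 207400 + 246600 + 359900 = 814000 d
   = 814000 / 365 = 2230 yr

2230 years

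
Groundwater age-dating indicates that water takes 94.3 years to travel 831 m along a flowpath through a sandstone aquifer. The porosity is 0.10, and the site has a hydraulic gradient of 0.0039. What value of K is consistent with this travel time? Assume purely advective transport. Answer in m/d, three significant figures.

t = 94.3 years = 34420 d
v = L / t = 831 / 34420 = 0.02414 m/d
K = v · n / i = 0.02414 × 0.10 / 0.0039 = 0.619 m/d

0.619 m/d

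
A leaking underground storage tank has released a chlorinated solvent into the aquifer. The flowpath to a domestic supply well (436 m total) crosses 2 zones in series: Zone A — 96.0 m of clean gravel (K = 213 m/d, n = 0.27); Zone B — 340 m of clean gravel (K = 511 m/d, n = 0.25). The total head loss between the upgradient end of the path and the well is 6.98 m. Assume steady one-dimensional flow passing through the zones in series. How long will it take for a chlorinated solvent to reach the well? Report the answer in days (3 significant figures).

Continuity: the same q passes through each zone, so ΔH = q·Σ(L_j/K_j) — the zones act as resistances in series.
Σ(L/K) = 96.0/213 + 340/511 = 0.4507 + 0.6654 = 1.116 d
q = ΔH / Σ(L/K) = 6.98 / 1.116 = 6.254 m/d (same in every zone)
Zone A: v = q/n = 6.254/0.27 = 23.16 m/d → t_A = 96.0/23.16 = 4.144 d
Zone B: v = q/n = 6.254/0.25 = 25.02 m/d → t_B = 340/25.02 = 13.59 d
Total t = 4.144 + 13.59 = 17.74 d

17.7 days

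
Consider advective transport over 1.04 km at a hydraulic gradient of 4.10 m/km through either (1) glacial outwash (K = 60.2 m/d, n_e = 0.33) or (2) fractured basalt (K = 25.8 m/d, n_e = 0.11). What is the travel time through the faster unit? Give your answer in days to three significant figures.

1080 days

Unit 1 (glacial outwash): v = 60.2×0.0041/0.33 = 0.7479 m/d, t = 1040/0.7479 = 1390 d
Unit 2 (fractured basalt): v = 25.8×0.0041/0.11 = 0.9616 m/d, t = 1040/0.9616 = 1081 d
Faster unit: t = 1080 d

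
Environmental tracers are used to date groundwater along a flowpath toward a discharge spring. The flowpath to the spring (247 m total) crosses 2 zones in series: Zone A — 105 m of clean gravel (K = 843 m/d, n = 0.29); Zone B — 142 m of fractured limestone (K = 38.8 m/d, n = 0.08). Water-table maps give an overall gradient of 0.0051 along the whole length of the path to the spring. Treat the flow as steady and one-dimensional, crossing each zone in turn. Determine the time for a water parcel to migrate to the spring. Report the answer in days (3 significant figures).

Steady 1-D flow in series ⇒ the Darcy flux q is identical in every zone and the zone head losses add (resistances L/K in series).
Σ(L/K) = 105/843 + 142/38.8 = 0.1246 + 3.660 = 3.784 d
K_eq = L_total / Σ(L/K) = 247 / 3.784 = 65.27 m/d
q = K_eq · i = 65.27 × 0.0051 = 0.3329 m/d (same in every zone)
Zone A: v = q/n = 0.3329/0.29 = 1.148 m/d → t_A = 105/1.148 = 91.48 d
Zone B: v = q/n = 0.3329/0.08 = 4.161 m/d → t_B = 142/4.161 = 34.13 d
Total t = 91.48 + 34.13 = 125.6 d

126 days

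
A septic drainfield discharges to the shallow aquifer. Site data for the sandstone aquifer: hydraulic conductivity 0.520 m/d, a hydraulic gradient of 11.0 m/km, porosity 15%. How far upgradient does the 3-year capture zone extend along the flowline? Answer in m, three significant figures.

41.8 m

Specific discharge q = 0.520 × 0.011 = 0.005720 m/d
Average linear velocity = 0.005720 / 0.15 = 0.03813 m/d
T = 3 yr × 365 = 1095 d
L = v × T = 0.03813 × 1095 = 41.76 m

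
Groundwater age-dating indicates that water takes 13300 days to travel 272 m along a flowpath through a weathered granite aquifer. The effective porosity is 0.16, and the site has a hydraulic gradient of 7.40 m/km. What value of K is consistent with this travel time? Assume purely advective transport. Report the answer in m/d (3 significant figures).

0.442 m/d

v = L / t = 272 / 13300 = 0.02045 m/d
K = v · n / i = 0.02045 × 0.16 / 0.0074 = 0.442 m/d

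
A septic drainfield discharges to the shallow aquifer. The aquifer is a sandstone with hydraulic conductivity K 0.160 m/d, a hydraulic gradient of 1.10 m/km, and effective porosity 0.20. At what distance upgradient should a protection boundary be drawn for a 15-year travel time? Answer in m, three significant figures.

Specific discharge q = 0.160 × 0.0011 = 1.760e-4 m/d
Average linear velocity = 1.760e-4 / 0.20 = 8.800e-4 m/d
T = 15 yr × 365 = 5475 d
L = v × T = 8.800e-4 × 5475 = 4.818 m

4.82 m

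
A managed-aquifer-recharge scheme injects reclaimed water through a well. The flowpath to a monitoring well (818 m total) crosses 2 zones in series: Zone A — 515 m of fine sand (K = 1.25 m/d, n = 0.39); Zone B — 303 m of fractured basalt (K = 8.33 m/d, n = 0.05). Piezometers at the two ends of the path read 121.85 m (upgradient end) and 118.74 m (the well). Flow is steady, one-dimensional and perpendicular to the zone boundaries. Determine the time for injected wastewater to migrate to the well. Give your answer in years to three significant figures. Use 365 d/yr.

Total head drop ΔH = 121.85 − 118.74 = 3.11 m
Steady 1-D flow in series ⇒ the Darcy flux q is identical in every zone and the zone head losses add (resistances L/K in series).
Σ(L/K) = 515/1.25 + 303/8.33 = 412.0 + 36.37 = 448.4 d
q = ΔH / Σ(L/K) = 3.11 / 448.4 = 0.006936 m/d (same in every zone)
Zone A: v = q/n = 0.006936/0.39 = 0.01779 m/d → t_A = 515/0.01779 = 28960 d
Zone B: v = q/n = 0.006936/0.05 = 0.1387 m/d → t_B = 303/0.1387 = 2184 d
Total t = 28960 + 2184 = 31140 d
   = 31140 / 365 = 85.3 yr

85.3 years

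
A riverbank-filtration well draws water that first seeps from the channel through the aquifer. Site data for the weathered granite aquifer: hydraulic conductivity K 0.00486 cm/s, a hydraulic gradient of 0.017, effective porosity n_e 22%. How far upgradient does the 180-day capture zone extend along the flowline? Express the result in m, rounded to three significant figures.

58.4 m

K = 0.00486 cm/s × 864 = 4.199 m/d
Darcy flux q = K·i = 4.199 × 0.017 = 0.07138 m/d
Seepage velocity v = q / n = 0.07138 / 0.22 = 0.3245 m/d
L = v × T = 0.3245 × 180 = 58.40 m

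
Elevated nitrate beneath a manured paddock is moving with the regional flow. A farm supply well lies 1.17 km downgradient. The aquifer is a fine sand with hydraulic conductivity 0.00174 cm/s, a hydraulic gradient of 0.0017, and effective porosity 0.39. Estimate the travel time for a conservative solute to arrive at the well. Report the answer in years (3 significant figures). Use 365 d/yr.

489 years

K = 0.00174 cm/s × 864 = 1.503 m/d
Specific discharge q = 1.503 × 0.0017 = 0.002556 m/d
Seepage velocity v = q / n = 0.002556 / 0.39 = 0.006553 m/d
L = 1.17 km = 1170 m
t = L / v = 1170 / 0.006553 = 178500 d
   = 178500 / 365 = 489 yr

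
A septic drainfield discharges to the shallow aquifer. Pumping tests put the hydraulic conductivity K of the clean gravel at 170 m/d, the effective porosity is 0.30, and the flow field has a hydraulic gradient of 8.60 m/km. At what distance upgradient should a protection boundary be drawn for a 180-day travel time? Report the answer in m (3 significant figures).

877 m

Darcy flux q = K·i = 170 × 0.0086 = 1.462 m/d
Average linear velocity = 1.462 / 0.30 = 4.873 m/d
L = v × T = 4.873 × 180 = 877.2 m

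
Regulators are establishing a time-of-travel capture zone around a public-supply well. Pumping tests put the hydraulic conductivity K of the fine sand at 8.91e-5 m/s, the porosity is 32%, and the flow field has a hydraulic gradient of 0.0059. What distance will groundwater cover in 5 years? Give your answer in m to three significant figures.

259 m

K = 8.91e-5 m/s × 86400 s/d = 7.698 m/d
q = Ki = 7.698 × 0.0059 = 0.04542 m/d
v = Ki/n = 7.698·0.0059/0.32 = 0.1419 m/d
T = 5 yr × 365 = 1825 d
L = v × T = 0.1419 × 1825 = 259.0 m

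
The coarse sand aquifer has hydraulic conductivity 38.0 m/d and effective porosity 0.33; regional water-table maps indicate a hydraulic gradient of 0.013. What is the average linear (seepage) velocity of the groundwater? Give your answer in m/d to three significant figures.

Specific discharge q = 38.0 × 0.013 = 0.4940 m/d
v_s = q/n_e = 0.4940/0.33 = 1.497 m/d

1.50 m/d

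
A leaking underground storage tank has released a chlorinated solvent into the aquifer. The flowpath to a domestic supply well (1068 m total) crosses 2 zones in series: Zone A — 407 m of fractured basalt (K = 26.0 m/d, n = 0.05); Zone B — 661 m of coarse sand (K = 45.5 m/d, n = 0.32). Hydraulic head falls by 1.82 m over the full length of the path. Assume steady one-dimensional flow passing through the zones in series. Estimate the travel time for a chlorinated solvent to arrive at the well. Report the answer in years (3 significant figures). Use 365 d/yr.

Steady 1-D flow in series ⇒ the Darcy flux q is identical in every zone and the zone head losses add (resistances L/K in series).
Σ(L/K) = 407/26.0 + 661/45.5 = 15.65 + 14.53 = 30.18 d
q = ΔH / Σ(L/K) = 1.82 / 30.18 = 0.06030 m/d (same in every zone)
Zone A: v = q/n = 0.06030/0.05 = 1.206 m/d → t_A = 407/1.206 = 337.5 d
Zone B: v = q/n = 0.06030/0.32 = 0.1884 m/d → t_B = 661/0.1884 = 3508 d
Total t = 337.5 + 3508 = 3845 d
   = 3845 / 365 = 10.5 yr

10.5 years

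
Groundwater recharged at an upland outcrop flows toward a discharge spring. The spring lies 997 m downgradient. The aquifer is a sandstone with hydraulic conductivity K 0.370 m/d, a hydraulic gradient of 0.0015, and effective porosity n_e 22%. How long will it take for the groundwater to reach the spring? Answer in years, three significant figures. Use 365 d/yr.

Specific discharge q = 0.370 × 0.0015 = 5.550e-4 m/d
Average linear velocity = 5.550e-4 / 0.22 = 0.002523 m/d
t = L / v = 997 / 0.002523 = 395200 d
   = 395200 / 365 = 1080 yr

1080 years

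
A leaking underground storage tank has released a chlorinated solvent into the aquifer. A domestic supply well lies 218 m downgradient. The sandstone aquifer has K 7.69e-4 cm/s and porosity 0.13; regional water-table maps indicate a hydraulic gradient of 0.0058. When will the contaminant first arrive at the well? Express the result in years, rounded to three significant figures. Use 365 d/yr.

20.1 years

K = 7.69e-4 cm/s × 864 = 0.6644 m/d
Darcy flux q = K·i = 0.6644 × 0.0058 = 0.003854 m/d
v_s = q/n_e = 0.003854/0.13 = 0.02964 m/d
t = L / v = 218 / 0.02964 = 7354 d
   = 7354 / 365 = 20.1 yr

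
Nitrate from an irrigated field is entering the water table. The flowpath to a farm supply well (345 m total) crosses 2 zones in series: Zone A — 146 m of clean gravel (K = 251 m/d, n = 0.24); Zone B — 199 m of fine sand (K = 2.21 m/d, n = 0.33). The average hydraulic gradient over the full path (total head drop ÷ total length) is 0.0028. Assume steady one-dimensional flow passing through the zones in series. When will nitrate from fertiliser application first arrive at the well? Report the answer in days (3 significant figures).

9450 days

For zones in series the flux q is common to all zones; the equivalent conductivity is the harmonic (thickness-weighted) mean, K_eq = L_total / Σ(L_j/K_j).
Σ(L/K) = 146/251 + 199/2.21 = 0.5817 + 90.05 = 90.63 d
K_eq = L_total / Σ(L/K) = 345 / 90.63 = 3.807 m/d
q = K_eq · i = 3.807 × 0.0028 = 0.01066 m/d (same in every zone)
Zone A: v = q/n = 0.01066/0.24 = 0.04441 m/d → t_A = 146/0.04441 = 3287 d
Zone B: v = q/n = 0.01066/0.33 = 0.03230 m/d → t_B = 199/0.03230 = 6161 d
Total t = 3287 + 6161 = 9448 d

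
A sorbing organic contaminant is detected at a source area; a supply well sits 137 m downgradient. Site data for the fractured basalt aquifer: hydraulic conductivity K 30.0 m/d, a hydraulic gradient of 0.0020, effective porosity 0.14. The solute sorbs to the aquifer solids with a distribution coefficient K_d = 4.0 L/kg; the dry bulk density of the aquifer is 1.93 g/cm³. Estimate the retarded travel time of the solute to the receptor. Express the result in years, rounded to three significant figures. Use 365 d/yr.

Specific discharge q = 30.0 × 0.0020 = 0.06000 m/d
Seepage velocity v = q / n = 0.06000 / 0.14 = 0.4286 m/d
Retardation R = 1 + ρ_b·K_d/n = 1 + 1.93×4.0/0.14 = 56.14
Contaminant velocity v_c = v/R = 0.4286/56.14 = 0.007634 m/d
t = L/v_c = 137/0.007634 = 17950 d
   = 17950/365 = 49.2 yr

49.2 years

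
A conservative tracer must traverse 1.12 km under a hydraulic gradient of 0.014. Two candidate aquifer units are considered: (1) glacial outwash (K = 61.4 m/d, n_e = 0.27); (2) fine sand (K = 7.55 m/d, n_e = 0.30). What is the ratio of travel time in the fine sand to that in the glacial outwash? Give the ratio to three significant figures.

Unit 1 (glacial outwash): v = 61.4×0.014/0.27 = 3.184 m/d, t = 1120/3.184 = 351.8 d
Unit 2 (fine sand): v = 7.55×0.014/0.30 = 0.3523 m/d, t = 1120/0.3523 = 3179 d
t(fine sand) / t(glacial outwash) = 3179/351.8 = 9.04

9.04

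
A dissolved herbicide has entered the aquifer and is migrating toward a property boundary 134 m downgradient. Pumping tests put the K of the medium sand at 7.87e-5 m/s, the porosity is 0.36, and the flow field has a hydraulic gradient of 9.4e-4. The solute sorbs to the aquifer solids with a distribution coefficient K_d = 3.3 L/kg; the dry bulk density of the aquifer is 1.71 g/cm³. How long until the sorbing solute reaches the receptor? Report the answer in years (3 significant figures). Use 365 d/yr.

345 years

K = 7.87e-5 m/s × 86400 s/d = 6.800 m/d
Specific discharge q = 6.800 × 9.4e-4 = 0.006392 m/d
Average linear velocity = 0.006392 / 0.36 = 0.01775 m/d
Retardation R = 1 + ρ_b·K_d/n = 1 + 1.71×3.3/0.36 = 16.68
Contaminant velocity v_c = v/R = 0.01775/16.68 = 0.001065 m/d
t = L/v_c = 134/0.001065 = 125900 d
   = 125900/365 = 345 yr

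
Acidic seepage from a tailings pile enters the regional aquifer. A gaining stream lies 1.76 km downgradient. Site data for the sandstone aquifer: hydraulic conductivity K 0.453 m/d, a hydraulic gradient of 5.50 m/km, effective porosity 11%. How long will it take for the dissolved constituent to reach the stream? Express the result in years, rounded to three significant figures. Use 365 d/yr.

213 years

Specific discharge q = 0.453 × 0.0055 = 0.002492 m/d
Average linear velocity = 0.002492 / 0.11 = 0.02265 m/d
L = 1.76 km = 1760 m
t = L / v = 1760 / 0.02265 = 77700 d
   = 77700 / 365 = 213 yr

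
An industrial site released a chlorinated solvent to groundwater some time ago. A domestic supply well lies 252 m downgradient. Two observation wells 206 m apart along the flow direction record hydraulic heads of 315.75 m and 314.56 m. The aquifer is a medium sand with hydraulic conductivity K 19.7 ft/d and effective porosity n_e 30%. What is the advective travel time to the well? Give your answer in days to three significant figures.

2180 days

Hydraulic gradient i = (315.75 − 314.56) / 206 = 1.19 / 206 = 0.005777
K = 19.7 ft/d × 0.3048 = 6.005 m/d
q = Ki = 6.005 × 0.005777 = 0.03469 m/d
v = Ki/n = 6.005·0.005777/0.30 = 0.1156 m/d
t = L / v = 252 / 0.1156 = 2180 d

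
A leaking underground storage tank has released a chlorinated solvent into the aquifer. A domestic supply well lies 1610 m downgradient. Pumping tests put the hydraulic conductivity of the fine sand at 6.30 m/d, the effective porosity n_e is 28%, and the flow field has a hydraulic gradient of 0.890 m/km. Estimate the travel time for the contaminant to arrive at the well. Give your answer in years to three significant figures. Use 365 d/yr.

220 years

q = Ki = 6.30 × 8.9e-4 = 0.005607 m/d
Average linear velocity = 0.005607 / 0.28 = 0.02002 m/d
t = L / v = 1610 / 0.02002 = 80400 d
   = 80400 / 365 = 220 yr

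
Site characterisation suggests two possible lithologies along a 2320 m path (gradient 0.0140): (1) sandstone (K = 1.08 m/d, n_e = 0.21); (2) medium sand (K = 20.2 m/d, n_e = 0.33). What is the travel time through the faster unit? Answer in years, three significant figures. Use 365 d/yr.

7.42 years

Unit 1 (sandstone): v = 1.08×0.014/0.21 = 0.07200 m/d, t = 2320/0.07200 = 32220 d
Unit 2 (medium sand): v = 20.2×0.014/0.33 = 0.8570 m/d, t = 2320/0.8570 = 2707 d
Faster: 2707 d / 365 = 7.42 yr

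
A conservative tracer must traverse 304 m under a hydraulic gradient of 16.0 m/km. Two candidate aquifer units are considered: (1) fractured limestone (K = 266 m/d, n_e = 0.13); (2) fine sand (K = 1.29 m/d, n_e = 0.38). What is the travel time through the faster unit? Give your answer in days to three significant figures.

Unit 1 (fractured limestone): v = 266×0.016/0.13 = 32.74 m/d, t = 304/32.74 = 9.286 d
Unit 2 (fine sand): v = 1.29×0.016/0.38 = 0.05432 m/d, t = 304/0.05432 = 5597 d
Faster unit: t = 9.29 d

9.29 days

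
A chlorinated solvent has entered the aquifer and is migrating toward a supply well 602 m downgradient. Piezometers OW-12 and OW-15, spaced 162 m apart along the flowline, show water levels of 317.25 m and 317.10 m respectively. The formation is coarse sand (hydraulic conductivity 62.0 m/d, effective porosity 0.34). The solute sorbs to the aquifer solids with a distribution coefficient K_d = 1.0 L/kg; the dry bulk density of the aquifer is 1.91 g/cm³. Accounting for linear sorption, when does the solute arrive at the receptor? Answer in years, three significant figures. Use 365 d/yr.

64.6 years

Hydraulic gradient i = (317.25 − 317.10) / 162 = 0.15 / 162 = 9.259e-4
Darcy flux q = K·i = 62.0 × 9.259e-4 = 0.05741 m/d
Seepage velocity v = q / n = 0.05741 / 0.34 = 0.1688 m/d
Retardation R = 1 + ρ_b·K_d/n = 1 + 1.91×1.0/0.34 = 6.618
Contaminant velocity v_c = v/R = 0.1688/6.618 = 0.02551 m/d
t = L/v_c = 602/0.02551 = 23590 d
   = 23590/365 = 64.6 yr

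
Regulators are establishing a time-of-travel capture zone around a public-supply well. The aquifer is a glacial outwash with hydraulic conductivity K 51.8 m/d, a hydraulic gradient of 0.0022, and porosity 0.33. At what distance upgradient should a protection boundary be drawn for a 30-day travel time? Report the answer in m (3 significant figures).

10.4 m

Specific discharge q = 51.8 × 0.0022 = 0.1140 m/d
v_s = q/n_e = 0.1140/0.33 = 0.3453 m/d
L = v × T = 0.3453 × 30 = 10.36 m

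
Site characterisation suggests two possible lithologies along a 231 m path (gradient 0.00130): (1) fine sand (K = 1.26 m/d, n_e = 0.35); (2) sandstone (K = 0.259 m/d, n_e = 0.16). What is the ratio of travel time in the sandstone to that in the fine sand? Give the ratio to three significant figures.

2.22

Unit 1 (fine sand): v = 1.26×0.0013/0.35 = 0.004680 m/d, t = 231/0.004680 = 49360 d
Unit 2 (sandstone): v = 0.259×0.0013/0.16 = 0.002104 m/d, t = 231/0.002104 = 109800 d
t(sandstone) / t(fine sand) = 109800/49360 = 2.22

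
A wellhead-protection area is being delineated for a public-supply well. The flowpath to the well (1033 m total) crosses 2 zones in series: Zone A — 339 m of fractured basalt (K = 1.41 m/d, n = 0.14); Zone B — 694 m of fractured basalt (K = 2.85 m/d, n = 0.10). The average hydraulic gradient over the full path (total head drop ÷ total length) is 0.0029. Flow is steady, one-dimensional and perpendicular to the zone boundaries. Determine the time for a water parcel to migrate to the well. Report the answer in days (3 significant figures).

Continuity: the same q passes through each zone, so ΔH = q·Σ(L_j/K_j) — the zones act as resistances in series.
Σ(L/K) = 339/1.41 + 694/2.85 = 240.4 + 243.5 = 483.9 d
K_eq = L_total / Σ(L/K) = 1033 / 483.9 = 2.135 m/d
q = K_eq · i = 2.135 × 0.0029 = 0.006190 m/d (same in every zone)
Zone A: v = q/n = 0.006190/0.14 = 0.04422 m/d → t_A = 339/0.04422 = 7667 d
Zone B: v = q/n = 0.006190/0.10 = 0.06190 m/d → t_B = 694/0.06190 = 11210 d
Total t = 7667 + 11210 = 18880 d

18900 days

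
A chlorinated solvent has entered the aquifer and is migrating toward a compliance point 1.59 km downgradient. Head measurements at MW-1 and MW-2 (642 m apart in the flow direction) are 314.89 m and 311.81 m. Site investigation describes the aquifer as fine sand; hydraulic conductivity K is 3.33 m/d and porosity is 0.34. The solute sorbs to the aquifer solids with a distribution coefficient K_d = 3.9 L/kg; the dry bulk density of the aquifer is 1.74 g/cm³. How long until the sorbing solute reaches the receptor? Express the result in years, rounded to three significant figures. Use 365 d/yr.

Hydraulic gradient i = (314.89 − 311.81) / 642 = 3.08 / 642 = 0.004798
q = Ki = 3.33 × 0.004798 = 0.01598 m/d
v_s = q/n_e = 0.01598/0.34 = 0.04699 m/d
Retardation R = 1 + ρ_b·K_d/n = 1 + 1.74×3.9/0.34 = 20.96
Contaminant velocity v_c = v/R = 0.04699/20.96 = 0.002242 m/d
L = 1.59 km = 1590 m
t = L/v_c = 1590/0.002242 = 709200 d
   = 709200/365 = 1940 yr

1940 years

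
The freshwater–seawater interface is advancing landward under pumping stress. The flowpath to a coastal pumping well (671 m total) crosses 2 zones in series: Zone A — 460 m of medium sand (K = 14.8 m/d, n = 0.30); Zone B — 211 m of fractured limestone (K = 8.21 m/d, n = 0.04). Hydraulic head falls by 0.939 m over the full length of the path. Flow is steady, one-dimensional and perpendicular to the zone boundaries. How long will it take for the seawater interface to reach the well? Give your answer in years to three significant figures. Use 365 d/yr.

Continuity: the same q passes through each zone, so ΔH = q·Σ(L_j/K_j) — the zones act as resistances in series.
Σ(L/K) = 460/14.8 + 211/8.21 = 31.08 + 25.70 = 56.78 d
q = ΔH / Σ(L/K) = 0.939 / 56.78 = 0.01654 m/d (same in every zone)
Zone A: v = q/n = 0.01654/0.30 = 0.05512 m/d → t_A = 460/0.05512 = 8345 d
Zone B: v = q/n = 0.01654/0.04 = 0.4134 m/d → t_B = 211/0.4134 = 510.4 d
Total t = 8345 + 510.4 = 8855 d
   = 8855 / 365 = 24.3 yr

24.3 years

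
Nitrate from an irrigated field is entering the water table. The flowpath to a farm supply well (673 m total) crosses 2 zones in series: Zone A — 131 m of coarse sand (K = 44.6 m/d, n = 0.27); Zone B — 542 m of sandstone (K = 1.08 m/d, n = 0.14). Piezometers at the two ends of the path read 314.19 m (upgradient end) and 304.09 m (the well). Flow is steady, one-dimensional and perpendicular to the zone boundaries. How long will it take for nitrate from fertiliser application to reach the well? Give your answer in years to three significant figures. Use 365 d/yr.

Total head drop ΔH = 314.19 − 304.09 = 10.10 m
Continuity: the same q passes through each zone, so ΔH = q·Σ(L_j/K_j) — the zones act as resistances in series.
Σ(L/K) = 131/44.6 + 542/1.08 = 2.937 + 501.9 = 504.8 d
q = ΔH / Σ(L/K) = 10.10 / 504.8 = 0.02001 m/d (same in every zone)
Zone A: v = q/n = 0.02001/0.27 = 0.07411 m/d → t_A = 131/0.07411 = 1768 d
Zone B: v = q/n = 0.02001/0.14 = 0.1429 m/d → t_B = 542/0.1429 = 3792 d
Total t = 1768 + 3792 = 5560 d
   = 5560 / 365 = 15.2 yr

15.2 years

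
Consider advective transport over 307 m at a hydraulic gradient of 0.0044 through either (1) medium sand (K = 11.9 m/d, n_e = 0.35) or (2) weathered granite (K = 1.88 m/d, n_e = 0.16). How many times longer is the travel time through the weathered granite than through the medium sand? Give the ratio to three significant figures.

2.89

Unit 1 (medium sand): v = 11.9×0.0044/0.35 = 0.1496 m/d, t = 307/0.1496 = 2052 d
Unit 2 (weathered granite): v = 1.88×0.0044/0.16 = 0.05170 m/d, t = 307/0.05170 = 5938 d
t(weathered granite) / t(medium sand) = 5938/2052 = 2.89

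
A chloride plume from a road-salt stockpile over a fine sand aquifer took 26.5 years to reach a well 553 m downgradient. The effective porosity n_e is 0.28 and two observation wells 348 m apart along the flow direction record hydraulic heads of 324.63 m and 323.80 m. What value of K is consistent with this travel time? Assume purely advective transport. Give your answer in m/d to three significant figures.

6.71 m/d

Hydraulic gradient i = (324.63 − 323.80) / 348 = 0.83 / 348 = 0.002385
t = 26.5 years = 9673 d
v = L / t = 553 / 9673 = 0.05717 m/d
K = v · n / i = 0.05717 × 0.28 / 0.002385 = 6.71 m/d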